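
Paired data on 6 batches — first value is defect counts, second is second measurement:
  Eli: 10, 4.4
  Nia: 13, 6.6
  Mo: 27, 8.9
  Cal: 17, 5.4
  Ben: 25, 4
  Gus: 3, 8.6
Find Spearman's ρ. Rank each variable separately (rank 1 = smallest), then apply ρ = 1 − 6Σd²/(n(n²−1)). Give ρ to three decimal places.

Ranks of variable 1: 2, 3, 6, 4, 5, 1
Ranks of variable 2: 2, 4, 6, 3, 1, 5
d = r₁ − r₂: 0, -1, 0, 1, 4, -4
d²: 0, 1, 0, 1, 16, 16; Σd² = 34
ρ = 1 − 6·34/(6·35) = 1 − 204/210 = 0.029

0.029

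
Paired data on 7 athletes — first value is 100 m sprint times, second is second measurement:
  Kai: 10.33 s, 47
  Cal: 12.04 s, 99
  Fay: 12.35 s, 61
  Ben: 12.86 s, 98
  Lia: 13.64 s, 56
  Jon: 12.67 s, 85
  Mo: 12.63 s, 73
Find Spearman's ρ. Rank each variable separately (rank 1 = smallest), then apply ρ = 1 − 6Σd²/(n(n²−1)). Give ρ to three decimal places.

Ranks of variable 1: 1, 2, 3, 6, 7, 5, 4
Ranks of variable 2: 1, 7, 3, 6, 2, 5, 4
d = r₁ − r₂: 0, -5, 0, 0, 5, 0, 0
d²: 0, 25, 0, 0, 25, 0, 0; Σd² = 50
ρ = 1 − 6·50/(7·48) = 1 − 300/336 = 0.107

0.107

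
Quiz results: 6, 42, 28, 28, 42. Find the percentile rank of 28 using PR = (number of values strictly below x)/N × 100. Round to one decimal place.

20.0

N = 5.
Strictly below 28: 1. Equal to 28: 2.
PR = 1/5 × 100 = 20.0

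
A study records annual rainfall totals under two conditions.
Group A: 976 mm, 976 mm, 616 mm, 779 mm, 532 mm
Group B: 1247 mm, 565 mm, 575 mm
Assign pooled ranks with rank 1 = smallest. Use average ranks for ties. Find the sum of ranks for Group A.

Sorted (ascending): 532, 565, 575, 616, 779, 976, 976, 1247
The 2 values of 976 occupy positions 6–7 → average rank (6+7)/2 = 6.5.
Group A values → pooled ranks: 976→6.5, 976→6.5, 616→4, 779→5, 532→1
Rank sum = 6.5 + 6.5 + 4 + 5 + 1 = 23

23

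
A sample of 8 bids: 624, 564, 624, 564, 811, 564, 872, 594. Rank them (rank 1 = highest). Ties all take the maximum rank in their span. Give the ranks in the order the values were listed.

4, 8, 4, 8, 2, 8, 1, 5

Sorted (descending): 872, 811, 624, 624, 594, 564, 564, 564
The 2 values of 624 occupy positions 3–4 → each gets rank 4.
The 3 values of 564 occupy positions 6–8 → each gets rank 8.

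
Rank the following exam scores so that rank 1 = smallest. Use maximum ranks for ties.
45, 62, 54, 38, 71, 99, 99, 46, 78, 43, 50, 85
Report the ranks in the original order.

Sorted (ascending): 38, 43, 45, 46, 50, 54, 62, 71, 78, 85, 99, 99
The 2 values of 99 occupy positions 11–12 → each gets rank 12.

3, 7, 6, 1, 8, 12, 12, 4, 9, 2, 5, 10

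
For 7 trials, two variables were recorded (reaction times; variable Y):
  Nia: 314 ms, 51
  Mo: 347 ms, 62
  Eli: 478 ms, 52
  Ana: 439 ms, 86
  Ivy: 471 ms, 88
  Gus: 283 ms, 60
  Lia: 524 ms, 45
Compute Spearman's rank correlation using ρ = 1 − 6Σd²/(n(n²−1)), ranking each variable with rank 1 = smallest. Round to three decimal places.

-0.179

Ranks of variable 1: 2, 3, 6, 4, 5, 1, 7
Ranks of variable 2: 2, 5, 3, 6, 7, 4, 1
d = r₁ − r₂: 0, -2, 3, -2, -2, -3, 6
d²: 0, 4, 9, 4, 4, 9, 36; Σd² = 66
ρ = 1 − 6·66/(7·48) = 1 − 396/336 = -0.179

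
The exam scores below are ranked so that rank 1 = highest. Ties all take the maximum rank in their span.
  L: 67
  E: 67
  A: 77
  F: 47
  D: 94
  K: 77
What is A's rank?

Sorted (descending): 94, 77, 77, 67, 67, 47
The 2 values of 77 occupy positions 2–3 → each gets rank 3.
The 2 values of 67 occupy positions 4–5 → each gets rank 5.
A has value 77 → rank 3.

3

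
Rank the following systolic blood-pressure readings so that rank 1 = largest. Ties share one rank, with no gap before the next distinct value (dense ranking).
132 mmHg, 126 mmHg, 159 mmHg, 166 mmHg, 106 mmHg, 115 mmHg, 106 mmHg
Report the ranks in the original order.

Sorted (descending): 166, 159, 132, 126, 115, 106, 106
The 2 values of 106 share dense rank 6.
Remaining distinct values take the next consecutive integers.

3, 4, 2, 1, 6, 5, 6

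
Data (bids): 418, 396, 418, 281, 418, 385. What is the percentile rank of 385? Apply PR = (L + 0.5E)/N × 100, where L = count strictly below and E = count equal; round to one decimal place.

25.0

N = 6.
Strictly below 385: 1. Equal to 385: 1.
PR = (1 + 0.5·1)/6 × 100 = 25.0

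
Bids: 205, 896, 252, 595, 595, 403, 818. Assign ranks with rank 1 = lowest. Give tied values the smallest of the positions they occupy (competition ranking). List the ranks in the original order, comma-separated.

Sorted (ascending): 205, 252, 403, 595, 595, 818, 896
The 2 values of 595 occupy positions 4–5 → each gets rank 4.

1, 7, 2, 4, 4, 3, 6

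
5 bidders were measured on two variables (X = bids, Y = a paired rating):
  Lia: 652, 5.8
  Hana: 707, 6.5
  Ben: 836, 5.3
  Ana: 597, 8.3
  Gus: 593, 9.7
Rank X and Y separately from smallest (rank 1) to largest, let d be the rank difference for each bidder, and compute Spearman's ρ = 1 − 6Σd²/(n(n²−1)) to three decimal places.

-0.900

Ranks of variable 1: 3, 4, 5, 2, 1
Ranks of variable 2: 2, 3, 1, 4, 5
d = r₁ − r₂: 1, 1, 4, -2, -4
d²: 1, 1, 16, 4, 16; Σd² = 38
ρ = 1 − 6·38/(5·24) = 1 − 228/120 = -0.900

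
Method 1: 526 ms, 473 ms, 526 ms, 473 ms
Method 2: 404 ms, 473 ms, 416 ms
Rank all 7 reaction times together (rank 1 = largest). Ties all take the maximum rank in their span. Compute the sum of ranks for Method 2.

18

Sorted (descending): 526, 526, 473, 473, 473, 416, 404
The 2 values of 526 occupy positions 1–2 → each gets rank 2.
The 3 values of 473 occupy positions 3–5 → each gets rank 5.
Method 2 values → pooled ranks: 404→7, 473→5, 416→6
Rank sum = 7 + 5 + 6 = 18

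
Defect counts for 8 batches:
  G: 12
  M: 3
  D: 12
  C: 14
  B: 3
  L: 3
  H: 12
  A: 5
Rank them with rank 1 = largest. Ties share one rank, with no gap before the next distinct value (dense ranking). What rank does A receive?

Sorted (descending): 14, 12, 12, 12, 5, 3, 3, 3
The 3 values of 12 share dense rank 2.
The 3 values of 3 share dense rank 4.
Remaining distinct values take the next consecutive integers.
A has value 5 → rank 3.

3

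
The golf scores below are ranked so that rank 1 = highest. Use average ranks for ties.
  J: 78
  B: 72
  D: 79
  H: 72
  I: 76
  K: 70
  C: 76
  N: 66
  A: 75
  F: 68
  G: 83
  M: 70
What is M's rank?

Sorted (descending): 83, 79, 78, 76, 76, 75, 72, 72, 70, 70, 68, 66
The 2 values of 76 occupy positions 4–5 → average rank (4+5)/2 = 4.5.
The 2 values of 72 occupy positions 7–8 → average rank (7+8)/2 = 7.5.
The 2 values of 70 occupy positions 9–10 → average rank (9+10)/2 = 9.5.
M has value 70 → rank 9.5.

9.5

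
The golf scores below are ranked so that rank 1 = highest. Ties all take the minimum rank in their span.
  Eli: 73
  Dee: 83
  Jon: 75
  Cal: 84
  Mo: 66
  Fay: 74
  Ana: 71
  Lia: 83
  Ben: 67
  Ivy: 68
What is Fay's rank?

Sorted (descending): 84, 83, 83, 75, 74, 73, 71, 68, 67, 66
The 2 values of 83 occupy positions 2–3 → each gets rank 2.
Fay has value 74 → rank 5.

5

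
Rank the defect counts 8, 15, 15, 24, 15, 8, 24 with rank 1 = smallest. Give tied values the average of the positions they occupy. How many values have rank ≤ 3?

2

Sorted (ascending): 8, 8, 15, 15, 15, 24, 24
The 2 values of 8 occupy positions 1–2 → average rank (1+2)/2 = 1.5.
The 3 values of 15 occupy positions 3–5 → average rank 4.
The 2 values of 24 occupy positions 6–7 → average rank (6+7)/2 = 6.5.
Ranks ≤ 3: {1.5, 1.5} → 2 values.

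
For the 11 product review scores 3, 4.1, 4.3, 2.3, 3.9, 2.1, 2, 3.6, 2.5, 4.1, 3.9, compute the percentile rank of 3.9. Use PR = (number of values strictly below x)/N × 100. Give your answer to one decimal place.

54.5

N = 11.
Strictly below 3.9: 6. Equal to 3.9: 2.
PR = 6/11 × 100 = 54.5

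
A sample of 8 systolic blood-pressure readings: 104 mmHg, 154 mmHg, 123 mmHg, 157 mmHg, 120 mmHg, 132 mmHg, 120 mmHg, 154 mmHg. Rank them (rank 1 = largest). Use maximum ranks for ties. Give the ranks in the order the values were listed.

Sorted (descending): 157, 154, 154, 132, 123, 120, 120, 104
The 2 values of 154 occupy positions 2–3 → each gets rank 3.
The 2 values of 120 occupy positions 6–7 → each gets rank 7.

8, 3, 5, 1, 7, 4, 7, 3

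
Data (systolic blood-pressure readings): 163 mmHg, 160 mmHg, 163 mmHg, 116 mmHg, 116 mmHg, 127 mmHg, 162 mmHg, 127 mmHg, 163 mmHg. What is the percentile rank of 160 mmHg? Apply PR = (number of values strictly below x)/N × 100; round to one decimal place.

44.4

N = 9.
Strictly below 160: 4. Equal to 160: 1.
PR = 4/9 × 100 = 44.4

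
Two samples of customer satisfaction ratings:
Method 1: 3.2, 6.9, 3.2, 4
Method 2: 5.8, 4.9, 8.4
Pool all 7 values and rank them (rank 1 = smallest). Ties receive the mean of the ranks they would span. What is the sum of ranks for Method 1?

12

Sorted (ascending): 3.2, 3.2, 4, 4.9, 5.8, 6.9, 8.4
The 2 values of 3.2 occupy positions 1–2 → average rank (1+2)/2 = 1.5.
Method 1 values → pooled ranks: 3.2→1.5, 6.9→6, 3.2→1.5, 4→3
Rank sum = 1.5 + 6 + 1.5 + 3 = 12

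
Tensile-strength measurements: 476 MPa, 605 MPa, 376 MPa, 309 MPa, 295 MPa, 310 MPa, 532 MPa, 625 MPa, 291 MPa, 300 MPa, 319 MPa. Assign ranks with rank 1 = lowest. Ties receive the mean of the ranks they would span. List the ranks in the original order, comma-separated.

Sorted (ascending): 291, 295, 300, 309, 310, 319, 376, 476, 532, 605, 625
No ties — each value takes its position as its rank.

8, 10, 7, 4, 2, 5, 9, 11, 1, 3, 6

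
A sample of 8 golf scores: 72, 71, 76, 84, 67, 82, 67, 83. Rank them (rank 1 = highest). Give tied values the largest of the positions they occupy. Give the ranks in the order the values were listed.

5, 6, 4, 1, 8, 3, 8, 2

Sorted (descending): 84, 83, 82, 76, 72, 71, 67, 67
The 2 values of 67 occupy positions 7–8 → each gets rank 8.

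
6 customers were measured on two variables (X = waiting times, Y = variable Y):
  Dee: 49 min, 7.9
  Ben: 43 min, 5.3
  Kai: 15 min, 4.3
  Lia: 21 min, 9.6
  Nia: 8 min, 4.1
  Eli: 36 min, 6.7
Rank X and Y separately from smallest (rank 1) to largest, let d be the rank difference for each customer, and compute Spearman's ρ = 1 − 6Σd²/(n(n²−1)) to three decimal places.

0.600

Ranks of variable 1: 6, 5, 2, 3, 1, 4
Ranks of variable 2: 5, 3, 2, 6, 1, 4
d = r₁ − r₂: 1, 2, 0, -3, 0, 0
d²: 1, 4, 0, 9, 0, 0; Σd² = 14
ρ = 1 − 6·14/(6·35) = 1 − 84/210 = 0.600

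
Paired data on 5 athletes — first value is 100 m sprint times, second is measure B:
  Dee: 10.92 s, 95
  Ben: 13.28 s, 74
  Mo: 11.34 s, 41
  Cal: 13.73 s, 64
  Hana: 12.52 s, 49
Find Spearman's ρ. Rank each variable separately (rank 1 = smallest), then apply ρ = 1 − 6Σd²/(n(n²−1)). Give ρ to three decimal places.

-0.100

Ranks of variable 1: 1, 4, 2, 5, 3
Ranks of variable 2: 5, 4, 1, 3, 2
d = r₁ − r₂: -4, 0, 1, 2, 1
d²: 16, 0, 1, 4, 1; Σd² = 22
ρ = 1 − 6·22/(5·24) = 1 − 132/120 = -0.100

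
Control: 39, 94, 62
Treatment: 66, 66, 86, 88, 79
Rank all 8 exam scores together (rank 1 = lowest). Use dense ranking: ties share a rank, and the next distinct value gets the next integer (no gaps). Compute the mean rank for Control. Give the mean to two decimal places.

3.33

Sorted (ascending): 39, 62, 66, 66, 79, 86, 88, 94
The 2 values of 66 share dense rank 3.
Remaining distinct values take the next consecutive integers.
Control values → pooled ranks: 39→1, 94→7, 62→2
Mean rank = (1 + 7 + 2) / 3 = 3.33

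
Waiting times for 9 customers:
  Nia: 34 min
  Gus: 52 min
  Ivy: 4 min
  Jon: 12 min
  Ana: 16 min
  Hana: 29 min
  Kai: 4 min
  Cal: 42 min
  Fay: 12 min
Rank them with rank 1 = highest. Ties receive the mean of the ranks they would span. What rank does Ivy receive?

8.5

Sorted (descending): 52, 42, 34, 29, 16, 12, 12, 4, 4
The 2 values of 12 occupy positions 6–7 → average rank (6+7)/2 = 6.5.
The 2 values of 4 occupy positions 8–9 → average rank (8+9)/2 = 8.5.
Ivy has value 4 min → rank 8.5.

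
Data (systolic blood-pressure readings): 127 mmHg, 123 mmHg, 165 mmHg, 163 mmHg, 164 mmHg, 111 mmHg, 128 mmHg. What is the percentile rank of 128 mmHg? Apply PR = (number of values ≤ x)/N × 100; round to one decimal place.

N = 7.
Strictly below 128: 3. Equal to 128: 1.
PR = 4/7 × 100 = 57.1

57.1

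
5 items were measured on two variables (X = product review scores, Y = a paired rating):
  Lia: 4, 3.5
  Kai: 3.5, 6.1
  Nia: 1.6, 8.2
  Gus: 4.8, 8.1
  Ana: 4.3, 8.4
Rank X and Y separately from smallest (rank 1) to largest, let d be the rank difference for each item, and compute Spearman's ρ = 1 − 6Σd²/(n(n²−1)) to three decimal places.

Ranks of variable 1: 3, 2, 1, 5, 4
Ranks of variable 2: 1, 2, 4, 3, 5
d = r₁ − r₂: 2, 0, -3, 2, -1
d²: 4, 0, 9, 4, 1; Σd² = 18
ρ = 1 − 6·18/(5·24) = 1 − 108/120 = 0.100

0.100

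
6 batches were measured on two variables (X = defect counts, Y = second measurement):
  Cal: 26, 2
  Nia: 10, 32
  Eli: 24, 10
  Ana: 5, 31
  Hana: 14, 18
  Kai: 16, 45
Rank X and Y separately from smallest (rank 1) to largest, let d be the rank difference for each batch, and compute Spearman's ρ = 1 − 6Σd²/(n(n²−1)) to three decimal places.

-0.600

Ranks of variable 1: 6, 2, 5, 1, 3, 4
Ranks of variable 2: 1, 5, 2, 4, 3, 6
d = r₁ − r₂: 5, -3, 3, -3, 0, -2
d²: 25, 9, 9, 9, 0, 4; Σd² = 56
ρ = 1 − 6·56/(6·35) = 1 − 336/210 = -0.600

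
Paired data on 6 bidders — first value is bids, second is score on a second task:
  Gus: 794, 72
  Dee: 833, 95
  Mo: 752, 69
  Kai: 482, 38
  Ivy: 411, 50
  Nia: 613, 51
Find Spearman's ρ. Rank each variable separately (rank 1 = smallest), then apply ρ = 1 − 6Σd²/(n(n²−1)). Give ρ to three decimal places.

Ranks of variable 1: 5, 6, 4, 2, 1, 3
Ranks of variable 2: 5, 6, 4, 1, 2, 3
d = r₁ − r₂: 0, 0, 0, 1, -1, 0
d²: 0, 0, 0, 1, 1, 0; Σd² = 2
ρ = 1 − 6·2/(6·35) = 1 − 12/210 = 0.943

0.943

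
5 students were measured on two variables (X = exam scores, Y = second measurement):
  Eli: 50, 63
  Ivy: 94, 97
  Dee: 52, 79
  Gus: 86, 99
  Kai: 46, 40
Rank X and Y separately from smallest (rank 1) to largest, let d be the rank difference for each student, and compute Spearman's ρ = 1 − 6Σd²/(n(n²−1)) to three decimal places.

Ranks of variable 1: 2, 5, 3, 4, 1
Ranks of variable 2: 2, 4, 3, 5, 1
d = r₁ − r₂: 0, 1, 0, -1, 0
d²: 0, 1, 0, 1, 0; Σd² = 2
ρ = 1 − 6·2/(5·24) = 1 − 12/120 = 0.900

0.900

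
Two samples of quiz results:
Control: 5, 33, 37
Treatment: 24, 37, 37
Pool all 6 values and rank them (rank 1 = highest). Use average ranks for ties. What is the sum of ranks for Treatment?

9

Sorted (descending): 37, 37, 37, 33, 24, 5
The 3 values of 37 occupy positions 1–3 → average rank 2.
Treatment values → pooled ranks: 24→5, 37→2, 37→2
Rank sum = 5 + 2 + 2 = 9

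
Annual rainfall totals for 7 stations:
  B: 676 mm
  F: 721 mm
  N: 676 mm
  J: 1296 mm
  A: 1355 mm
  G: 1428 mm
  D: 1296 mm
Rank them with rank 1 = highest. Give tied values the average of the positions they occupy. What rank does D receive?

Sorted (descending): 1428, 1355, 1296, 1296, 721, 676, 676
The 2 values of 1296 occupy positions 3–4 → average rank (3+4)/2 = 3.5.
The 2 values of 676 occupy positions 6–7 → average rank (6+7)/2 = 6.5.
D has value 1296 mm → rank 3.5.

3.5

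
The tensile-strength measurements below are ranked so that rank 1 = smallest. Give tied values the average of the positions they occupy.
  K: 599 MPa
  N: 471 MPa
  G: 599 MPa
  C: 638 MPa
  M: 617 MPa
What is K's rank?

Sorted (ascending): 471, 599, 599, 617, 638
The 2 values of 599 occupy positions 2–3 → average rank (2+3)/2 = 2.5.
K has value 599 MPa → rank 2.5.

2.5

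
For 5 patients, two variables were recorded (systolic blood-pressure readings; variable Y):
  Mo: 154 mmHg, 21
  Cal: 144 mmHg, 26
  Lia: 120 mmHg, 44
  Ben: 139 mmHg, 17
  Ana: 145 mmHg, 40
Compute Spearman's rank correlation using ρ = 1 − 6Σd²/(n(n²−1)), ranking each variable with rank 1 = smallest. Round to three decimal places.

-0.300

Ranks of variable 1: 5, 3, 1, 2, 4
Ranks of variable 2: 2, 3, 5, 1, 4
d = r₁ − r₂: 3, 0, -4, 1, 0
d²: 9, 0, 16, 1, 0; Σd² = 26
ρ = 1 − 6·26/(5·24) = 1 − 156/120 = -0.300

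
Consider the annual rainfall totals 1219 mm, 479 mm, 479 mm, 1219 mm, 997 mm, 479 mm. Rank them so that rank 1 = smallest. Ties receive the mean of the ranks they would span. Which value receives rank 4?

997

Sorted (ascending): 479, 479, 479, 997, 1219, 1219
The 3 values of 479 occupy positions 1–3 → average rank 2.
The 2 values of 1219 occupy positions 5–6 → average rank (5+6)/2 = 5.5.
Rank 4 → value 997.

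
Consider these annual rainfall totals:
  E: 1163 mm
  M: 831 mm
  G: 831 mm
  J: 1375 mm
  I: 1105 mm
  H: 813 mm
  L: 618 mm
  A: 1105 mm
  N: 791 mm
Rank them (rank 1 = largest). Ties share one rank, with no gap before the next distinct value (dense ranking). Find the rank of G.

Sorted (descending): 1375, 1163, 1105, 1105, 831, 831, 813, 791, 618
The 2 values of 1105 share dense rank 3.
The 2 values of 831 share dense rank 4.
Remaining distinct values take the next consecutive integers.
G has value 831 mm → rank 4.

4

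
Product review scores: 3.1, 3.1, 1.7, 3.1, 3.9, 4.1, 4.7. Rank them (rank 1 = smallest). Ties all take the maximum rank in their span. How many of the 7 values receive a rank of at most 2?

Sorted (ascending): 1.7, 3.1, 3.1, 3.1, 3.9, 4.1, 4.7
The 3 values of 3.1 occupy positions 2–4 → each gets rank 4.
Ranks ≤ 2: {1} → 1 value.

1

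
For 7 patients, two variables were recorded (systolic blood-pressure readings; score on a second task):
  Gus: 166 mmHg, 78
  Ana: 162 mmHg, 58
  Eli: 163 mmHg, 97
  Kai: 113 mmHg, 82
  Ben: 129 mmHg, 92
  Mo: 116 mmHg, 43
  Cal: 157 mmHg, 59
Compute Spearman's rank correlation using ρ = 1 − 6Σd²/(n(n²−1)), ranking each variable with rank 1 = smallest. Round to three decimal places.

Ranks of variable 1: 7, 5, 6, 1, 3, 2, 4
Ranks of variable 2: 4, 2, 7, 5, 6, 1, 3
d = r₁ − r₂: 3, 3, -1, -4, -3, 1, 1
d²: 9, 9, 1, 16, 9, 1, 1; Σd² = 46
ρ = 1 − 6·46/(7·48) = 1 − 276/336 = 0.179

0.179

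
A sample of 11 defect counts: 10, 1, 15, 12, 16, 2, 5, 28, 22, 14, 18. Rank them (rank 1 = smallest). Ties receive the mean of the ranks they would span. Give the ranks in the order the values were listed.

Sorted (ascending): 1, 2, 5, 10, 12, 14, 15, 16, 18, 22, 28
No ties — each value takes its position as its rank.

4, 1, 7, 5, 8, 2, 3, 11, 10, 6, 9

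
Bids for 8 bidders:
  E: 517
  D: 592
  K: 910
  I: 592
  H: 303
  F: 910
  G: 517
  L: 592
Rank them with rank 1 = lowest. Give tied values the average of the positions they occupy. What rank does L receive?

Sorted (ascending): 303, 517, 517, 592, 592, 592, 910, 910
The 2 values of 517 occupy positions 2–3 → average rank (2+3)/2 = 2.5.
The 3 values of 592 occupy positions 4–6 → average rank 5.
The 2 values of 910 occupy positions 7–8 → average rank (7+8)/2 = 7.5.
L has value 592 → rank 5.

5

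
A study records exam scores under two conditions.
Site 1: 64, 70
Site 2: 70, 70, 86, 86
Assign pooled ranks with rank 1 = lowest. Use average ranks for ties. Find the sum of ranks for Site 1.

Sorted (ascending): 64, 70, 70, 70, 86, 86
The 3 values of 70 occupy positions 2–4 → average rank 3.
The 2 values of 86 occupy positions 5–6 → average rank (5+6)/2 = 5.5.
Site 1 values → pooled ranks: 64→1, 70→3
Rank sum = 1 + 3 = 4

4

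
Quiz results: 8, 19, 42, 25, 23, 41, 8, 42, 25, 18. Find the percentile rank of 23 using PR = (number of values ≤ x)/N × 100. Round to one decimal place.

50.0

N = 10.
Strictly below 23: 4. Equal to 23: 1.
PR = 5/10 × 100 = 50.0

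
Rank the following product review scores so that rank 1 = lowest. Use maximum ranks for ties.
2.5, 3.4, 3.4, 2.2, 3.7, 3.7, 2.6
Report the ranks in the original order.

2, 5, 5, 1, 7, 7, 3

Sorted (ascending): 2.2, 2.5, 2.6, 3.4, 3.4, 3.7, 3.7
The 2 values of 3.4 occupy positions 4–5 → each gets rank 5.
The 2 values of 3.7 occupy positions 6–7 → each gets rank 7.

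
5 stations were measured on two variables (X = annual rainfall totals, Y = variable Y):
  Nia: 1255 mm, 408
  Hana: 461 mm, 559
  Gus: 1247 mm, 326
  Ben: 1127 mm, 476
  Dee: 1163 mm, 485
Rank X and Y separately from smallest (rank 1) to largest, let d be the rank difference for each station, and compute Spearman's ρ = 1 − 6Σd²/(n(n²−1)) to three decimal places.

-0.800

Ranks of variable 1: 5, 1, 4, 2, 3
Ranks of variable 2: 2, 5, 1, 3, 4
d = r₁ − r₂: 3, -4, 3, -1, -1
d²: 9, 16, 9, 1, 1; Σd² = 36
ρ = 1 − 6·36/(5·24) = 1 − 216/120 = -0.800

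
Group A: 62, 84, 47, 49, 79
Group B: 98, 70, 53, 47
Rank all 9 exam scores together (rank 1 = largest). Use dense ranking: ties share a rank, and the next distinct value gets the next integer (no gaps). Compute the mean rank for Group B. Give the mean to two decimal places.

Sorted (descending): 98, 84, 79, 70, 62, 53, 49, 47, 47
The 2 values of 47 share dense rank 8.
Remaining distinct values take the next consecutive integers.
Group B values → pooled ranks: 98→1, 70→4, 53→6, 47→8
Mean rank = (1 + 4 + 6 + 8) / 4 = 4.75

4.75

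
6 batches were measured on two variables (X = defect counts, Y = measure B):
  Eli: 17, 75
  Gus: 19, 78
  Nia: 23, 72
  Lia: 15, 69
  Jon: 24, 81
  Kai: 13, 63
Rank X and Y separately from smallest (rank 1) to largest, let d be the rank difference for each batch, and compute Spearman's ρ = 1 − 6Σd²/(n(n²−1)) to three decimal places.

0.829

Ranks of variable 1: 3, 4, 5, 2, 6, 1
Ranks of variable 2: 4, 5, 3, 2, 6, 1
d = r₁ − r₂: -1, -1, 2, 0, 0, 0
d²: 1, 1, 4, 0, 0, 0; Σd² = 6
ρ = 1 − 6·6/(6·35) = 1 − 36/210 = 0.829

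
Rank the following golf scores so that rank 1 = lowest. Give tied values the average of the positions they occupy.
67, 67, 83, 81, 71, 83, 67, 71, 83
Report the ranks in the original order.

2, 2, 8, 6, 4.5, 8, 2, 4.5, 8

Sorted (ascending): 67, 67, 67, 71, 71, 81, 83, 83, 83
The 3 values of 67 occupy positions 1–3 → average rank 2.
The 2 values of 71 occupy positions 4–5 → average rank (4+5)/2 = 4.5.
The 3 values of 83 occupy positions 7–9 → average rank 8.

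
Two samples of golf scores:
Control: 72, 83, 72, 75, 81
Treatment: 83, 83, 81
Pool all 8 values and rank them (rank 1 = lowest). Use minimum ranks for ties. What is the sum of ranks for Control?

Sorted (ascending): 72, 72, 75, 81, 81, 83, 83, 83
The 2 values of 72 occupy positions 1–2 → each gets rank 1.
The 2 values of 81 occupy positions 4–5 → each gets rank 4.
The 3 values of 83 occupy positions 6–8 → each gets rank 6.
Control values → pooled ranks: 72→1, 83→6, 72→1, 75→3, 81→4
Rank sum = 1 + 6 + 1 + 3 + 4 = 15

15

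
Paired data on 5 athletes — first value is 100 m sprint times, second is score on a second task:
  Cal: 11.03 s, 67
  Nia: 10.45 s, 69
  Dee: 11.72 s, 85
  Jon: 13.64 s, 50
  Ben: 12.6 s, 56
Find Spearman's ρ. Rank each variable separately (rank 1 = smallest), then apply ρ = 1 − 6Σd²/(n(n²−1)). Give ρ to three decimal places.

Ranks of variable 1: 2, 1, 3, 5, 4
Ranks of variable 2: 3, 4, 5, 1, 2
d = r₁ − r₂: -1, -3, -2, 4, 2
d²: 1, 9, 4, 16, 4; Σd² = 34
ρ = 1 − 6·34/(5·24) = 1 − 204/120 = -0.700

-0.700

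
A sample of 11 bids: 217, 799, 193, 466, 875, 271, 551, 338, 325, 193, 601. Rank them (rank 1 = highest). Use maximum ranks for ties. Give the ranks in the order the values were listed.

Sorted (descending): 875, 799, 601, 551, 466, 338, 325, 271, 217, 193, 193
The 2 values of 193 occupy positions 10–11 → each gets rank 11.

9, 2, 11, 5, 1, 8, 4, 6, 7, 11, 3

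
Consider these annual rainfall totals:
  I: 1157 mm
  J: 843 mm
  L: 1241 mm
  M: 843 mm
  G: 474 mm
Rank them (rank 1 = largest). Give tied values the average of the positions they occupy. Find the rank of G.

Sorted (descending): 1241, 1157, 843, 843, 474
The 2 values of 843 occupy positions 3–4 → average rank (3+4)/2 = 3.5.
G has value 474 mm → rank 5.

5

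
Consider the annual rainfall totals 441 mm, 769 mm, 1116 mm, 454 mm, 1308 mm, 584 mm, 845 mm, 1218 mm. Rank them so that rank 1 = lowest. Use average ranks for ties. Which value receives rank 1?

Sorted (ascending): 441, 454, 584, 769, 845, 1116, 1218, 1308
No ties — each value takes its position as its rank.
Rank 1 → value 441.

441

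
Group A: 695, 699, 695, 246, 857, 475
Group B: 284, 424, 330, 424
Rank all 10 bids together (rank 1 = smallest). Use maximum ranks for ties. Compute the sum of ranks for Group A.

42

Sorted (ascending): 246, 284, 330, 424, 424, 475, 695, 695, 699, 857
The 2 values of 424 occupy positions 4–5 → each gets rank 5.
The 2 values of 695 occupy positions 7–8 → each gets rank 8.
Group A values → pooled ranks: 695→8, 699→9, 695→8, 246→1, 857→10, 475→6
Rank sum = 8 + 9 + 8 + 1 + 10 + 6 = 42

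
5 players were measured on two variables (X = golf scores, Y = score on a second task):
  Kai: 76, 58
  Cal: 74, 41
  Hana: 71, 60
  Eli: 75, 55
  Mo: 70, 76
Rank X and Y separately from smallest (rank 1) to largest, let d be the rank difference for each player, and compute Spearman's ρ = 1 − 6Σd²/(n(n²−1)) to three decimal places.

-0.600

Ranks of variable 1: 5, 3, 2, 4, 1
Ranks of variable 2: 3, 1, 4, 2, 5
d = r₁ − r₂: 2, 2, -2, 2, -4
d²: 4, 4, 4, 4, 16; Σd² = 32
ρ = 1 − 6·32/(5·24) = 1 − 192/120 = -0.600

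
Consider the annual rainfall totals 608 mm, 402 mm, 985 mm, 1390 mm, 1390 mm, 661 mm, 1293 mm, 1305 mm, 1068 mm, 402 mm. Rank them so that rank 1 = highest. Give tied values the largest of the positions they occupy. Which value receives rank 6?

Sorted (descending): 1390, 1390, 1305, 1293, 1068, 985, 661, 608, 402, 402
The 2 values of 1390 occupy positions 1–2 → each gets rank 2.
The 2 values of 402 occupy positions 9–10 → each gets rank 10.
Rank 6 → value 985.

985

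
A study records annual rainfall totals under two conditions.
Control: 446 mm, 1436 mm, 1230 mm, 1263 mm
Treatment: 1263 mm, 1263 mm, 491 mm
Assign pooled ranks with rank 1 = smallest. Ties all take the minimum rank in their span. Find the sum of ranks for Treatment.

Sorted (ascending): 446, 491, 1230, 1263, 1263, 1263, 1436
The 3 values of 1263 occupy positions 4–6 → each gets rank 4.
Treatment values → pooled ranks: 1263→4, 1263→4, 491→2
Rank sum = 4 + 4 + 2 = 10

10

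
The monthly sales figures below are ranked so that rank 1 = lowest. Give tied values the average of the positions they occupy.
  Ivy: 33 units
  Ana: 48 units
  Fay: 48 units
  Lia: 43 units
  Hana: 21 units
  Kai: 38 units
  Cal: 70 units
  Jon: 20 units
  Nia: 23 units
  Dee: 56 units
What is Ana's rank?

Sorted (ascending): 20, 21, 23, 33, 38, 43, 48, 48, 56, 70
The 2 values of 48 occupy positions 7–8 → average rank (7+8)/2 = 7.5.
Ana has value 48 units → rank 7.5.

7.5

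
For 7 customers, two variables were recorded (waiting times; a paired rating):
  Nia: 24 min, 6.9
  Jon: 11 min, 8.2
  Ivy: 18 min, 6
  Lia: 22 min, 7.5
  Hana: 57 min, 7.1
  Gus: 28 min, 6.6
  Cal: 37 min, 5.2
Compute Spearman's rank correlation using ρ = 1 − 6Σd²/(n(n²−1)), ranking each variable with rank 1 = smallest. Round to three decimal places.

-0.393

Ranks of variable 1: 4, 1, 2, 3, 7, 5, 6
Ranks of variable 2: 4, 7, 2, 6, 5, 3, 1
d = r₁ − r₂: 0, -6, 0, -3, 2, 2, 5
d²: 0, 36, 0, 9, 4, 4, 25; Σd² = 78
ρ = 1 − 6·78/(7·48) = 1 − 468/336 = -0.393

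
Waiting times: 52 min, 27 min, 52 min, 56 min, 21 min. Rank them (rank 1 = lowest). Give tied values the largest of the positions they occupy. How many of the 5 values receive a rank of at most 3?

2

Sorted (ascending): 21, 27, 52, 52, 56
The 2 values of 52 occupy positions 3–4 → each gets rank 4.
Ranks ≤ 3: {1, 2} → 2 values.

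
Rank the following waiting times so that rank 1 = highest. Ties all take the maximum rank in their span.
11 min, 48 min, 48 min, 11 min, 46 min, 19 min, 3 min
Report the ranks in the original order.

6, 2, 2, 6, 3, 4, 7

Sorted (descending): 48, 48, 46, 19, 11, 11, 3
The 2 values of 48 occupy positions 1–2 → each gets rank 2.
The 2 values of 11 occupy positions 5–6 → each gets rank 6.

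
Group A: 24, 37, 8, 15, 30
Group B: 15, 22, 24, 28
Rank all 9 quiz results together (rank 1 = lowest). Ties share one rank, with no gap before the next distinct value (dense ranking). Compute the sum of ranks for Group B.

Sorted (ascending): 8, 15, 15, 22, 24, 24, 28, 30, 37
The 2 values of 15 share dense rank 2.
The 2 values of 24 share dense rank 4.
Remaining distinct values take the next consecutive integers.
Group B values → pooled ranks: 15→2, 22→3, 24→4, 28→5
Rank sum = 2 + 3 + 4 + 5 = 14

14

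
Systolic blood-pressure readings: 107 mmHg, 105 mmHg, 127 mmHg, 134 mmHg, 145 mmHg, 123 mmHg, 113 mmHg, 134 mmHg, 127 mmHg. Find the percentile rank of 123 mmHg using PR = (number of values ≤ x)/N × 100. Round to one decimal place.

N = 9.
Strictly below 123: 3. Equal to 123: 1.
PR = 4/9 × 100 = 44.4

44.4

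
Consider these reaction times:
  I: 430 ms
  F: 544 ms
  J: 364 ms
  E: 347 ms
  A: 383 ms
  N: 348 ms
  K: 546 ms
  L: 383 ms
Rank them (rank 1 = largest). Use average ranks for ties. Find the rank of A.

4.5

Sorted (descending): 546, 544, 430, 383, 383, 364, 348, 347
The 2 values of 383 occupy positions 4–5 → average rank (4+5)/2 = 4.5.
A has value 383 ms → rank 4.5.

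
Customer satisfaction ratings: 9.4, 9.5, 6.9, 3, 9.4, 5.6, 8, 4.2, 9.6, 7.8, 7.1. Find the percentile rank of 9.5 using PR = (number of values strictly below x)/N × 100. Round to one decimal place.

N = 11.
Strictly below 9.5: 9. Equal to 9.5: 1.
PR = 9/11 × 100 = 81.8

81.8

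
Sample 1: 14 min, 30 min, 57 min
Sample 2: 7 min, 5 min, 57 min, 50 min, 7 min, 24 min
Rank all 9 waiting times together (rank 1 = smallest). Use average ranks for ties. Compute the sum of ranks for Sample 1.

Sorted (ascending): 5, 7, 7, 14, 24, 30, 50, 57, 57
The 2 values of 7 occupy positions 2–3 → average rank (2+3)/2 = 2.5.
The 2 values of 57 occupy positions 8–9 → average rank (8+9)/2 = 8.5.
Sample 1 values → pooled ranks: 14→4, 30→6, 57→8.5
Rank sum = 4 + 6 + 8.5 = 18.5

18.5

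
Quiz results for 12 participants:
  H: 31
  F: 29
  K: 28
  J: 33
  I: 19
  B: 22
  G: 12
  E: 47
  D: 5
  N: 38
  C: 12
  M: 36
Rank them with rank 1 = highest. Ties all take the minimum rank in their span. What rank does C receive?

Sorted (descending): 47, 38, 36, 33, 31, 29, 28, 22, 19, 12, 12, 5
The 2 values of 12 occupy positions 10–11 → each gets rank 10.
C has value 12 → rank 10.

10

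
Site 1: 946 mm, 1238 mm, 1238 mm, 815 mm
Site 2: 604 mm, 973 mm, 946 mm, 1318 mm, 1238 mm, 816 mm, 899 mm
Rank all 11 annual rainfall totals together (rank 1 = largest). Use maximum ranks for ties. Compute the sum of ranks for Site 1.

25

Sorted (descending): 1318, 1238, 1238, 1238, 973, 946, 946, 899, 816, 815, 604
The 3 values of 1238 occupy positions 2–4 → each gets rank 4.
The 2 values of 946 occupy positions 6–7 → each gets rank 7.
Site 1 values → pooled ranks: 946→7, 1238→4, 1238→4, 815→10
Rank sum = 7 + 4 + 4 + 10 = 25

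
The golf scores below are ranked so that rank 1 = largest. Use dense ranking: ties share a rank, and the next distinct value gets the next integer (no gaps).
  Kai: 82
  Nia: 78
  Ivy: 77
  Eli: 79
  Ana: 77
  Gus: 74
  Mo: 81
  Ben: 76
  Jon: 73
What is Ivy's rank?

5

Sorted (descending): 82, 81, 79, 78, 77, 77, 76, 74, 73
The 2 values of 77 share dense rank 5.
Remaining distinct values take the next consecutive integers.
Ivy has value 77 → rank 5.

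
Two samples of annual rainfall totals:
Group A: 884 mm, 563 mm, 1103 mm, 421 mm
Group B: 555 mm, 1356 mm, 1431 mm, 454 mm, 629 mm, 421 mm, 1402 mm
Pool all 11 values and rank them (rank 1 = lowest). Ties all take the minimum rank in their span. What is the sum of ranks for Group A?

Sorted (ascending): 421, 421, 454, 555, 563, 629, 884, 1103, 1356, 1402, 1431
The 2 values of 421 occupy positions 1–2 → each gets rank 1.
Group A values → pooled ranks: 884→7, 563→5, 1103→8, 421→1
Rank sum = 7 + 5 + 8 + 1 = 21

21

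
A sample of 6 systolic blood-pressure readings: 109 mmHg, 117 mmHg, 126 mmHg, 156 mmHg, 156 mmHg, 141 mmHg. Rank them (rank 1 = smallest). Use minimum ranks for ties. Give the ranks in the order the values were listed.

Sorted (ascending): 109, 117, 126, 141, 156, 156
The 2 values of 156 occupy positions 5–6 → each gets rank 5.

1, 2, 3, 5, 5, 4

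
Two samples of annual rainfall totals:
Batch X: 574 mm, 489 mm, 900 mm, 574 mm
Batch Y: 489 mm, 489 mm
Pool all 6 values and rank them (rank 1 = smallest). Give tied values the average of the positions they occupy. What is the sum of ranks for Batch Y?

Sorted (ascending): 489, 489, 489, 574, 574, 900
The 3 values of 489 occupy positions 1–3 → average rank 2.
The 2 values of 574 occupy positions 4–5 → average rank (4+5)/2 = 4.5.
Batch Y values → pooled ranks: 489→2, 489→2
Rank sum = 2 + 2 = 4

4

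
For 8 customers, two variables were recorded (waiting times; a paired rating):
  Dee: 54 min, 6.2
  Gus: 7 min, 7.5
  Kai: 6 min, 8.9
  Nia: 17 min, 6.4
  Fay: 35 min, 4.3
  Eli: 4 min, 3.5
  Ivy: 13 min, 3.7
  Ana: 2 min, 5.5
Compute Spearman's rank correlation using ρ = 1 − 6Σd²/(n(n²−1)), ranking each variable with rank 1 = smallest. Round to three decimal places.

0.071

Ranks of variable 1: 8, 4, 3, 6, 7, 2, 5, 1
Ranks of variable 2: 5, 7, 8, 6, 3, 1, 2, 4
d = r₁ − r₂: 3, -3, -5, 0, 4, 1, 3, -3
d²: 9, 9, 25, 0, 16, 1, 9, 9; Σd² = 78
ρ = 1 − 6·78/(8·63) = 1 − 468/504 = 0.071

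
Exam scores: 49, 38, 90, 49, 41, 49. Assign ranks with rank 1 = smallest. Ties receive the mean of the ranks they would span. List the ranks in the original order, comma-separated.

Sorted (ascending): 38, 41, 49, 49, 49, 90
The 3 values of 49 occupy positions 3–5 → average rank 4.

4, 1, 6, 4, 2, 4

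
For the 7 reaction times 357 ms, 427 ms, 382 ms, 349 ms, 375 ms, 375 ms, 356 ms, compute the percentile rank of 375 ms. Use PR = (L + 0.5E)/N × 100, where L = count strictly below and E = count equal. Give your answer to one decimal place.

57.1

N = 7.
Strictly below 375: 3. Equal to 375: 2.
PR = (3 + 0.5·2)/7 × 100 = 57.1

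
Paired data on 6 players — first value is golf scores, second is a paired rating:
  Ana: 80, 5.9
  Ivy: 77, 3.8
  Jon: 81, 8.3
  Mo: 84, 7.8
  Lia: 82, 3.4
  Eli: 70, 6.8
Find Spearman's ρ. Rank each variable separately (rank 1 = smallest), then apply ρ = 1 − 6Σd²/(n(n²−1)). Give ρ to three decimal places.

Ranks of variable 1: 3, 2, 4, 6, 5, 1
Ranks of variable 2: 3, 2, 6, 5, 1, 4
d = r₁ − r₂: 0, 0, -2, 1, 4, -3
d²: 0, 0, 4, 1, 16, 9; Σd² = 30
ρ = 1 − 6·30/(6·35) = 1 − 180/210 = 0.143

0.143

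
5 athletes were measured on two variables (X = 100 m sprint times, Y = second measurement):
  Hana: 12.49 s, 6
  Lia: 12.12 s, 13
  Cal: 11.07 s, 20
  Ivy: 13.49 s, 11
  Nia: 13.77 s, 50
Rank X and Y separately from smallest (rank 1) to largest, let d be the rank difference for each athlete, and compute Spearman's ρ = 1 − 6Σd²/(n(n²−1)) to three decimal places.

Ranks of variable 1: 3, 2, 1, 4, 5
Ranks of variable 2: 1, 3, 4, 2, 5
d = r₁ − r₂: 2, -1, -3, 2, 0
d²: 4, 1, 9, 4, 0; Σd² = 18
ρ = 1 − 6·18/(5·24) = 1 − 108/120 = 0.100

0.100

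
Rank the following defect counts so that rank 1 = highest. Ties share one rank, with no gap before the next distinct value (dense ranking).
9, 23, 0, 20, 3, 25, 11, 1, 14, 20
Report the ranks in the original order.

Sorted (descending): 25, 23, 20, 20, 14, 11, 9, 3, 1, 0
The 2 values of 20 share dense rank 3.
Remaining distinct values take the next consecutive integers.

6, 2, 9, 3, 7, 1, 5, 8, 4, 3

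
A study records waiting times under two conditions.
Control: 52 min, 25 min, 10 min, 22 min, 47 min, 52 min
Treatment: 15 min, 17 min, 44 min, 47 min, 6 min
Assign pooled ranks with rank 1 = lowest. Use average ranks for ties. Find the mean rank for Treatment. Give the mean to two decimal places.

Sorted (ascending): 6, 10, 15, 17, 22, 25, 44, 47, 47, 52, 52
The 2 values of 47 occupy positions 8–9 → average rank (8+9)/2 = 8.5.
The 2 values of 52 occupy positions 10–11 → average rank (10+11)/2 = 10.5.
Treatment values → pooled ranks: 15→3, 17→4, 44→7, 47→8.5, 6→1
Mean rank = (3 + 4 + 7 + 8.5 + 1) / 5 = 4.70

4.70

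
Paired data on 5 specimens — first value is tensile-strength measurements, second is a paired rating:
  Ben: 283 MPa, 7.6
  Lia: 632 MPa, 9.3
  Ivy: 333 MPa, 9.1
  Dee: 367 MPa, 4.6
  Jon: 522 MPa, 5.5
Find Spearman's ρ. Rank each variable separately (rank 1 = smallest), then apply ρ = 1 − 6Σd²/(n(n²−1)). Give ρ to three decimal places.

Ranks of variable 1: 1, 5, 2, 3, 4
Ranks of variable 2: 3, 5, 4, 1, 2
d = r₁ − r₂: -2, 0, -2, 2, 2
d²: 4, 0, 4, 4, 4; Σd² = 16
ρ = 1 − 6·16/(5·24) = 1 − 96/120 = 0.200

0.200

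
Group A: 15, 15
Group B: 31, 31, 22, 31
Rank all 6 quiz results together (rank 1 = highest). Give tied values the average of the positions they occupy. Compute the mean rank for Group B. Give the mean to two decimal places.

2.50

Sorted (descending): 31, 31, 31, 22, 15, 15
The 3 values of 31 occupy positions 1–3 → average rank 2.
The 2 values of 15 occupy positions 5–6 → average rank (5+6)/2 = 5.5.
Group B values → pooled ranks: 31→2, 31→2, 22→4, 31→2
Mean rank = (2 + 2 + 4 + 2) / 4 = 2.50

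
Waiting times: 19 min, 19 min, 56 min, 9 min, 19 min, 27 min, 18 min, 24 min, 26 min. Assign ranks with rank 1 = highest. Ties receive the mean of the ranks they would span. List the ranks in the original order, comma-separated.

6, 6, 1, 9, 6, 2, 8, 4, 3

Sorted (descending): 56, 27, 26, 24, 19, 19, 19, 18, 9
The 3 values of 19 occupy positions 5–7 → average rank 6.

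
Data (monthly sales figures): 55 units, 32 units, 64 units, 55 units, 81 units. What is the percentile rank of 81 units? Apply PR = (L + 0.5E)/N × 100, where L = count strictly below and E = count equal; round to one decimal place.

N = 5.
Strictly below 81: 4. Equal to 81: 1.
PR = (4 + 0.5·1)/5 × 100 = 90.0

90.0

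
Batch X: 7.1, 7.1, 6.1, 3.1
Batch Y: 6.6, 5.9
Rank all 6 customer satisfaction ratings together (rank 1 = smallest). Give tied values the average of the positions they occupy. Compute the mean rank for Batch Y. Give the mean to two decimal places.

Sorted (ascending): 3.1, 5.9, 6.1, 6.6, 7.1, 7.1
The 2 values of 7.1 occupy positions 5–6 → average rank (5+6)/2 = 5.5.
Batch Y values → pooled ranks: 6.6→4, 5.9→2
Mean rank = (4 + 2) / 2 = 3.00

3.00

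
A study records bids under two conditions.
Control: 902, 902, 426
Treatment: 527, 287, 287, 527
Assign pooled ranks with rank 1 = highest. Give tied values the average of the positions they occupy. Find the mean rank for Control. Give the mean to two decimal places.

Sorted (descending): 902, 902, 527, 527, 426, 287, 287
The 2 values of 902 occupy positions 1–2 → average rank (1+2)/2 = 1.5.
The 2 values of 527 occupy positions 3–4 → average rank (3+4)/2 = 3.5.
The 2 values of 287 occupy positions 6–7 → average rank (6+7)/2 = 6.5.
Control values → pooled ranks: 902→1.5, 902→1.5, 426→5
Mean rank = (1.5 + 1.5 + 5) / 3 = 2.67

2.67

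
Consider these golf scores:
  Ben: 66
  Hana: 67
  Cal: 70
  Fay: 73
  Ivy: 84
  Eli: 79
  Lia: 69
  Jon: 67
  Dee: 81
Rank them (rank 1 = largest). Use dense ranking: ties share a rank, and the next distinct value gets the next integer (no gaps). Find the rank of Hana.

Sorted (descending): 84, 81, 79, 73, 70, 69, 67, 67, 66
The 2 values of 67 share dense rank 7.
Remaining distinct values take the next consecutive integers.
Hana has value 67 → rank 7.

7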